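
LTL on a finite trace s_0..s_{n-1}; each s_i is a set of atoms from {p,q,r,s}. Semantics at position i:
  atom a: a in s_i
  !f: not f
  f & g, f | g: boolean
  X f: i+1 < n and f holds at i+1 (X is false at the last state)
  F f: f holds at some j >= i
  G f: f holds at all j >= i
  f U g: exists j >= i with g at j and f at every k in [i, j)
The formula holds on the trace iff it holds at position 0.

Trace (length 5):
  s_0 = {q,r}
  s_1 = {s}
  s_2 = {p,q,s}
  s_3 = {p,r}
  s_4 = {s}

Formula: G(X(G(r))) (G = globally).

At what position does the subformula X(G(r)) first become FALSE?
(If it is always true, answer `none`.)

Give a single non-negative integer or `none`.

s_0={q,r}: X(G(r))=False G(r)=False r=True
s_1={s}: X(G(r))=False G(r)=False r=False
s_2={p,q,s}: X(G(r))=False G(r)=False r=False
s_3={p,r}: X(G(r))=False G(r)=False r=True
s_4={s}: X(G(r))=False G(r)=False r=False
G(X(G(r))) holds globally = False
First violation at position 0.

Answer: 0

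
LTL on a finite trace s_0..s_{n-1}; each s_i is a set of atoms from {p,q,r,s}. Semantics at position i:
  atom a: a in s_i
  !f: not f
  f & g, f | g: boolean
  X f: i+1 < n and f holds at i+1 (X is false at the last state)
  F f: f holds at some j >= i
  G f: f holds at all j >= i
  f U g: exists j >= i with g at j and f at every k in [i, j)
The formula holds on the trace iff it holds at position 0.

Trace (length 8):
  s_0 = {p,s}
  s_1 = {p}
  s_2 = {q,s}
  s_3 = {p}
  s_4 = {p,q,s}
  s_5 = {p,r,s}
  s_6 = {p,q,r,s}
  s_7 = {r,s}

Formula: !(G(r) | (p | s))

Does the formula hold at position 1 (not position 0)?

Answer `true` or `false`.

s_0={p,s}: !(G(r) | (p | s))=False (G(r) | (p | s))=True G(r)=False r=False (p | s)=True p=True s=True
s_1={p}: !(G(r) | (p | s))=False (G(r) | (p | s))=True G(r)=False r=False (p | s)=True p=True s=False
s_2={q,s}: !(G(r) | (p | s))=False (G(r) | (p | s))=True G(r)=False r=False (p | s)=True p=False s=True
s_3={p}: !(G(r) | (p | s))=False (G(r) | (p | s))=True G(r)=False r=False (p | s)=True p=True s=False
s_4={p,q,s}: !(G(r) | (p | s))=False (G(r) | (p | s))=True G(r)=False r=False (p | s)=True p=True s=True
s_5={p,r,s}: !(G(r) | (p | s))=False (G(r) | (p | s))=True G(r)=True r=True (p | s)=True p=True s=True
s_6={p,q,r,s}: !(G(r) | (p | s))=False (G(r) | (p | s))=True G(r)=True r=True (p | s)=True p=True s=True
s_7={r,s}: !(G(r) | (p | s))=False (G(r) | (p | s))=True G(r)=True r=True (p | s)=True p=False s=True
Evaluating at position 1: result = False

Answer: false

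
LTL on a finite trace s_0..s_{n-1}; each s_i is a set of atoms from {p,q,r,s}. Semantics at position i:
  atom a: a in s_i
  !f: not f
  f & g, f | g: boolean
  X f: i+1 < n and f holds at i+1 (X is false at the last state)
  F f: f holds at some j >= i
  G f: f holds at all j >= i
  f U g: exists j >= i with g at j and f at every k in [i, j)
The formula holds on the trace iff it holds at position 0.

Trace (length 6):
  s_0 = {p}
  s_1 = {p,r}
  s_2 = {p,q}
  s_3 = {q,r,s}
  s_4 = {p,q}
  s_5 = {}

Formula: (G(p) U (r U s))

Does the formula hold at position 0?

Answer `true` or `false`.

Answer: false

Derivation:
s_0={p}: (G(p) U (r U s))=False G(p)=False p=True (r U s)=False r=False s=False
s_1={p,r}: (G(p) U (r U s))=False G(p)=False p=True (r U s)=False r=True s=False
s_2={p,q}: (G(p) U (r U s))=False G(p)=False p=True (r U s)=False r=False s=False
s_3={q,r,s}: (G(p) U (r U s))=True G(p)=False p=False (r U s)=True r=True s=True
s_4={p,q}: (G(p) U (r U s))=False G(p)=False p=True (r U s)=False r=False s=False
s_5={}: (G(p) U (r U s))=False G(p)=False p=False (r U s)=False r=False s=False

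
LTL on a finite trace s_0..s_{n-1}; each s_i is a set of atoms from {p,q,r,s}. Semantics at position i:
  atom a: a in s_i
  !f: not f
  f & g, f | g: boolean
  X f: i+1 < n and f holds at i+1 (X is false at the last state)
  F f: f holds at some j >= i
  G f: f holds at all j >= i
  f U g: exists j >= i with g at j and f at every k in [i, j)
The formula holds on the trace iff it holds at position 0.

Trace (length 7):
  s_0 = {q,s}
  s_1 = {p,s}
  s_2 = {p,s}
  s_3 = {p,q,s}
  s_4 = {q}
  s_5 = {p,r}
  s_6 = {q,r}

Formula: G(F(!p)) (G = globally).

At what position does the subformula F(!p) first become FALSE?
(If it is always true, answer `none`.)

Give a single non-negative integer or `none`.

s_0={q,s}: F(!p)=True !p=True p=False
s_1={p,s}: F(!p)=True !p=False p=True
s_2={p,s}: F(!p)=True !p=False p=True
s_3={p,q,s}: F(!p)=True !p=False p=True
s_4={q}: F(!p)=True !p=True p=False
s_5={p,r}: F(!p)=True !p=False p=True
s_6={q,r}: F(!p)=True !p=True p=False
G(F(!p)) holds globally = True
No violation — formula holds at every position.

Answer: none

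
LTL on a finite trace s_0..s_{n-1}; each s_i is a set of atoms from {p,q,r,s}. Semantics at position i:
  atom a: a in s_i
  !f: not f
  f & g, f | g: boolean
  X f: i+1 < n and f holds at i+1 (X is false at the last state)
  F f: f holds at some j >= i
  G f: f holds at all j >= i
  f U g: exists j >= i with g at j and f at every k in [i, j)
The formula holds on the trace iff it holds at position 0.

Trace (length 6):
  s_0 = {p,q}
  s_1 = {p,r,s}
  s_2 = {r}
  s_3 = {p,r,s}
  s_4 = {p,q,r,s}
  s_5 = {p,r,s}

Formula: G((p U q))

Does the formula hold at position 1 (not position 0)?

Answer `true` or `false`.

s_0={p,q}: G((p U q))=False (p U q)=True p=True q=True
s_1={p,r,s}: G((p U q))=False (p U q)=False p=True q=False
s_2={r}: G((p U q))=False (p U q)=False p=False q=False
s_3={p,r,s}: G((p U q))=False (p U q)=True p=True q=False
s_4={p,q,r,s}: G((p U q))=False (p U q)=True p=True q=True
s_5={p,r,s}: G((p U q))=False (p U q)=False p=True q=False
Evaluating at position 1: result = False

Answer: false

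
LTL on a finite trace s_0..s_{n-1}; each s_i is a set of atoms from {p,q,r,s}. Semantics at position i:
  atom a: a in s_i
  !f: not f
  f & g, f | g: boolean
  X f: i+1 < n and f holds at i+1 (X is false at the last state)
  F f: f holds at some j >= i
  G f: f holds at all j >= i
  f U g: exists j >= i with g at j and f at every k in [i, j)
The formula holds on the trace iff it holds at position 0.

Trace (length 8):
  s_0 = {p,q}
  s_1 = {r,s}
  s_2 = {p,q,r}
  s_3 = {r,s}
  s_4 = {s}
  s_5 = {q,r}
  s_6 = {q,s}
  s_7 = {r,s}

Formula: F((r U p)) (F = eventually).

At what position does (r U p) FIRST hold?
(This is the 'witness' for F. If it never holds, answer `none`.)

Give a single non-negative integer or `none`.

Answer: 0

Derivation:
s_0={p,q}: (r U p)=True r=False p=True
s_1={r,s}: (r U p)=True r=True p=False
s_2={p,q,r}: (r U p)=True r=True p=True
s_3={r,s}: (r U p)=False r=True p=False
s_4={s}: (r U p)=False r=False p=False
s_5={q,r}: (r U p)=False r=True p=False
s_6={q,s}: (r U p)=False r=False p=False
s_7={r,s}: (r U p)=False r=True p=False
F((r U p)) holds; first witness at position 0.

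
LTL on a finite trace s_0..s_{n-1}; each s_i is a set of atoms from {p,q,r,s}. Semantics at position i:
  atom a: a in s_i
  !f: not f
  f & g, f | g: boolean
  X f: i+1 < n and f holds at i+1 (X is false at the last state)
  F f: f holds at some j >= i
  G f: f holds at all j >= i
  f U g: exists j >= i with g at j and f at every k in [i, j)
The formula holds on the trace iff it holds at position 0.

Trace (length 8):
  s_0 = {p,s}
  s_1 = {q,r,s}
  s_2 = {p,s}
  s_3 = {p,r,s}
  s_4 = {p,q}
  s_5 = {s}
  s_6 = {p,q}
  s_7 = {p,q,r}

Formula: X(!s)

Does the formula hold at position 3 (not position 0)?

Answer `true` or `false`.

Answer: true

Derivation:
s_0={p,s}: X(!s)=False !s=False s=True
s_1={q,r,s}: X(!s)=False !s=False s=True
s_2={p,s}: X(!s)=False !s=False s=True
s_3={p,r,s}: X(!s)=True !s=False s=True
s_4={p,q}: X(!s)=False !s=True s=False
s_5={s}: X(!s)=True !s=False s=True
s_6={p,q}: X(!s)=True !s=True s=False
s_7={p,q,r}: X(!s)=False !s=True s=False
Evaluating at position 3: result = True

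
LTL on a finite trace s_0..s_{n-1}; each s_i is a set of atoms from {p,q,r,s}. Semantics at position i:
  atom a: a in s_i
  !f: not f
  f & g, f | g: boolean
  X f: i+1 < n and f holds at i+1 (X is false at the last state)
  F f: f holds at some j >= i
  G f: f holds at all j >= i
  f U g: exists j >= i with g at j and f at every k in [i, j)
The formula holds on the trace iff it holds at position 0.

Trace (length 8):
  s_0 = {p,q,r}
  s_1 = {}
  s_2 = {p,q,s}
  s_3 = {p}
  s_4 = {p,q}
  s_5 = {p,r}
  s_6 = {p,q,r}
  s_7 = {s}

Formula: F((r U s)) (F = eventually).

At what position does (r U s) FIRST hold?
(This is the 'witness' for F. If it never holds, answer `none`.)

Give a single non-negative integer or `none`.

s_0={p,q,r}: (r U s)=False r=True s=False
s_1={}: (r U s)=False r=False s=False
s_2={p,q,s}: (r U s)=True r=False s=True
s_3={p}: (r U s)=False r=False s=False
s_4={p,q}: (r U s)=False r=False s=False
s_5={p,r}: (r U s)=True r=True s=False
s_6={p,q,r}: (r U s)=True r=True s=False
s_7={s}: (r U s)=True r=False s=True
F((r U s)) holds; first witness at position 2.

Answer: 2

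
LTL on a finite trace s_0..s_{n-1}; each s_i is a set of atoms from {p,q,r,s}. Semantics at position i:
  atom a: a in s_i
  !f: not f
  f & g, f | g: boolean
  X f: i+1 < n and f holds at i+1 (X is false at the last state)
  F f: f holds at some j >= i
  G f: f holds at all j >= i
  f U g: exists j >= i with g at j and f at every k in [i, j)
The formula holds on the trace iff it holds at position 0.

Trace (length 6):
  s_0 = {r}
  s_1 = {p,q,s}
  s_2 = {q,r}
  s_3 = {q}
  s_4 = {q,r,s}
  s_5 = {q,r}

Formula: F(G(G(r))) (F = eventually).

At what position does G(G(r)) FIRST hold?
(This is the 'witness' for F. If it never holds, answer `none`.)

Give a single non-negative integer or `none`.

s_0={r}: G(G(r))=False G(r)=False r=True
s_1={p,q,s}: G(G(r))=False G(r)=False r=False
s_2={q,r}: G(G(r))=False G(r)=False r=True
s_3={q}: G(G(r))=False G(r)=False r=False
s_4={q,r,s}: G(G(r))=True G(r)=True r=True
s_5={q,r}: G(G(r))=True G(r)=True r=True
F(G(G(r))) holds; first witness at position 4.

Answer: 4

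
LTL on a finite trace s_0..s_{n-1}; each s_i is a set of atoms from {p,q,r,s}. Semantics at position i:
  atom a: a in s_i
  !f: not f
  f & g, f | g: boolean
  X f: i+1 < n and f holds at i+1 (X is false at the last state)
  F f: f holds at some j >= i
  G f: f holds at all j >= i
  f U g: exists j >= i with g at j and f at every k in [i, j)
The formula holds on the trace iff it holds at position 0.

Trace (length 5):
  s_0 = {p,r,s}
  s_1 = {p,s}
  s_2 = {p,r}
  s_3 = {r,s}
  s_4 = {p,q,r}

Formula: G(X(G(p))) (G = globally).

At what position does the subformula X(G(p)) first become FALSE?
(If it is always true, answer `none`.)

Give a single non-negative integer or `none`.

s_0={p,r,s}: X(G(p))=False G(p)=False p=True
s_1={p,s}: X(G(p))=False G(p)=False p=True
s_2={p,r}: X(G(p))=False G(p)=False p=True
s_3={r,s}: X(G(p))=True G(p)=False p=False
s_4={p,q,r}: X(G(p))=False G(p)=True p=True
G(X(G(p))) holds globally = False
First violation at position 0.

Answer: 0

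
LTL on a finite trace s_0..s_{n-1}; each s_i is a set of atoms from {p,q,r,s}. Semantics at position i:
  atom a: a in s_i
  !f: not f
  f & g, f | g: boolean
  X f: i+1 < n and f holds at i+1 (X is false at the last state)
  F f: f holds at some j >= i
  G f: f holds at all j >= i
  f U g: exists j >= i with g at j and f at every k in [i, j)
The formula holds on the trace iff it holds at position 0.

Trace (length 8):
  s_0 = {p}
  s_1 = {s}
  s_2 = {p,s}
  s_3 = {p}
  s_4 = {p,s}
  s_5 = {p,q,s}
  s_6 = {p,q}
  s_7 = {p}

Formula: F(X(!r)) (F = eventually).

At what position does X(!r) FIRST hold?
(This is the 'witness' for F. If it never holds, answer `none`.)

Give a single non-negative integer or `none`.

Answer: 0

Derivation:
s_0={p}: X(!r)=True !r=True r=False
s_1={s}: X(!r)=True !r=True r=False
s_2={p,s}: X(!r)=True !r=True r=False
s_3={p}: X(!r)=True !r=True r=False
s_4={p,s}: X(!r)=True !r=True r=False
s_5={p,q,s}: X(!r)=True !r=True r=False
s_6={p,q}: X(!r)=True !r=True r=False
s_7={p}: X(!r)=False !r=True r=False
F(X(!r)) holds; first witness at position 0.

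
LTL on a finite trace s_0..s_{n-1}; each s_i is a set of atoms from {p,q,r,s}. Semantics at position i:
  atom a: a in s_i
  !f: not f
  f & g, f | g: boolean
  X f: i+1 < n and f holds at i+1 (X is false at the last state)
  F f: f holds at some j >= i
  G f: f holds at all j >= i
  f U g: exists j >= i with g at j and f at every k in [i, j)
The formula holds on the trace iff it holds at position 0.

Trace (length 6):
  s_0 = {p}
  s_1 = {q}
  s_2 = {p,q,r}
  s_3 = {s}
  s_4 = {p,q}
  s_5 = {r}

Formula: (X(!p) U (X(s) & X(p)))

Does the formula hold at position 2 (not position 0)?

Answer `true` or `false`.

Answer: false

Derivation:
s_0={p}: (X(!p) U (X(s) & X(p)))=False X(!p)=True !p=False p=True (X(s) & X(p))=False X(s)=False s=False X(p)=False
s_1={q}: (X(!p) U (X(s) & X(p)))=False X(!p)=False !p=True p=False (X(s) & X(p))=False X(s)=False s=False X(p)=True
s_2={p,q,r}: (X(!p) U (X(s) & X(p)))=False X(!p)=True !p=False p=True (X(s) & X(p))=False X(s)=True s=False X(p)=False
s_3={s}: (X(!p) U (X(s) & X(p)))=False X(!p)=False !p=True p=False (X(s) & X(p))=False X(s)=False s=True X(p)=True
s_4={p,q}: (X(!p) U (X(s) & X(p)))=False X(!p)=True !p=False p=True (X(s) & X(p))=False X(s)=False s=False X(p)=False
s_5={r}: (X(!p) U (X(s) & X(p)))=False X(!p)=False !p=True p=False (X(s) & X(p))=False X(s)=False s=False X(p)=False
Evaluating at position 2: result = False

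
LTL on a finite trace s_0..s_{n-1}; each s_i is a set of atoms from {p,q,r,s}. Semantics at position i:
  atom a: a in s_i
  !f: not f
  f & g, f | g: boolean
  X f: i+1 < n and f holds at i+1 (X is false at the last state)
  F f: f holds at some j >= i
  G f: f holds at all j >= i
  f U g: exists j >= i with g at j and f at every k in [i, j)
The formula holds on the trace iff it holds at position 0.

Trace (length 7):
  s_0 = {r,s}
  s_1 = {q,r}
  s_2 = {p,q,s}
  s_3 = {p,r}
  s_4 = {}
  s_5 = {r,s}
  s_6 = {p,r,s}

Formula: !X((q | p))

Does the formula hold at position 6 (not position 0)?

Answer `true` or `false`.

s_0={r,s}: !X((q | p))=False X((q | p))=True (q | p)=False q=False p=False
s_1={q,r}: !X((q | p))=False X((q | p))=True (q | p)=True q=True p=False
s_2={p,q,s}: !X((q | p))=False X((q | p))=True (q | p)=True q=True p=True
s_3={p,r}: !X((q | p))=True X((q | p))=False (q | p)=True q=False p=True
s_4={}: !X((q | p))=True X((q | p))=False (q | p)=False q=False p=False
s_5={r,s}: !X((q | p))=False X((q | p))=True (q | p)=False q=False p=False
s_6={p,r,s}: !X((q | p))=True X((q | p))=False (q | p)=True q=False p=True
Evaluating at position 6: result = True

Answer: true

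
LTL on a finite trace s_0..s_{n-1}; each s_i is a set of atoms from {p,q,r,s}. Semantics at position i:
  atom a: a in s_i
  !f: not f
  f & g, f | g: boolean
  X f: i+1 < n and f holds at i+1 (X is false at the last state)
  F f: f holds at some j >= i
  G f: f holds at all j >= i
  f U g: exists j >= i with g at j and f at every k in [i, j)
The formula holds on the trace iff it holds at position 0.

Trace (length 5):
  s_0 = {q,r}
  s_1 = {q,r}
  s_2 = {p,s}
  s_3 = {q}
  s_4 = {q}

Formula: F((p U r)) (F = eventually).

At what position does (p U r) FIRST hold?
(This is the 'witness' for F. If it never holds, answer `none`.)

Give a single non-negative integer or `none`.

Answer: 0

Derivation:
s_0={q,r}: (p U r)=True p=False r=True
s_1={q,r}: (p U r)=True p=False r=True
s_2={p,s}: (p U r)=False p=True r=False
s_3={q}: (p U r)=False p=False r=False
s_4={q}: (p U r)=False p=False r=False
F((p U r)) holds; first witness at position 0.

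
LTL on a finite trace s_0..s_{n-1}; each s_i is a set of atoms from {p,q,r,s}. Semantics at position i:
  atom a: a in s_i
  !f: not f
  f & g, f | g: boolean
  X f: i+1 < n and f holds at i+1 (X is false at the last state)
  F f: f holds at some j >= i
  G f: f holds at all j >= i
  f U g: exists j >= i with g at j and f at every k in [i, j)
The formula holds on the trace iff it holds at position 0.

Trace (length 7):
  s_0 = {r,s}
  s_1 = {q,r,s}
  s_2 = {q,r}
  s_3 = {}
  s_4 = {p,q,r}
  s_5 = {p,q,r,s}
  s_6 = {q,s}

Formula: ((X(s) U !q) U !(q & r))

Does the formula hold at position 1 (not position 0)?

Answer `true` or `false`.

Answer: false

Derivation:
s_0={r,s}: ((X(s) U !q) U !(q & r))=True (X(s) U !q)=True X(s)=True s=True !q=True q=False !(q & r)=True (q & r)=False r=True
s_1={q,r,s}: ((X(s) U !q) U !(q & r))=False (X(s) U !q)=False X(s)=False s=True !q=False q=True !(q & r)=False (q & r)=True r=True
s_2={q,r}: ((X(s) U !q) U !(q & r))=False (X(s) U !q)=False X(s)=False s=False !q=False q=True !(q & r)=False (q & r)=True r=True
s_3={}: ((X(s) U !q) U !(q & r))=True (X(s) U !q)=True X(s)=False s=False !q=True q=False !(q & r)=True (q & r)=False r=False
s_4={p,q,r}: ((X(s) U !q) U !(q & r))=False (X(s) U !q)=False X(s)=True s=False !q=False q=True !(q & r)=False (q & r)=True r=True
s_5={p,q,r,s}: ((X(s) U !q) U !(q & r))=False (X(s) U !q)=False X(s)=True s=True !q=False q=True !(q & r)=False (q & r)=True r=True
s_6={q,s}: ((X(s) U !q) U !(q & r))=True (X(s) U !q)=False X(s)=False s=True !q=False q=True !(q & r)=True (q & r)=False r=False
Evaluating at position 1: result = False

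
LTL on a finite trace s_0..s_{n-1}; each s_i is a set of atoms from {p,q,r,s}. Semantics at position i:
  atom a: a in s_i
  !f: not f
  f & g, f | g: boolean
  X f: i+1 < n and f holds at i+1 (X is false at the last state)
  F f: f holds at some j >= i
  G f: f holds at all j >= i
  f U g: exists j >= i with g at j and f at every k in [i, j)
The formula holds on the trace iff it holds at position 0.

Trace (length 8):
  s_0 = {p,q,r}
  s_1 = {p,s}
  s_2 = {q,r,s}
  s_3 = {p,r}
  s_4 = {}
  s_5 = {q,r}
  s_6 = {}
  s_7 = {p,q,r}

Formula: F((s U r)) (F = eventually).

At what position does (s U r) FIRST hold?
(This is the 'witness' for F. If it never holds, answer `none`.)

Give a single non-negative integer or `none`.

Answer: 0

Derivation:
s_0={p,q,r}: (s U r)=True s=False r=True
s_1={p,s}: (s U r)=True s=True r=False
s_2={q,r,s}: (s U r)=True s=True r=True
s_3={p,r}: (s U r)=True s=False r=True
s_4={}: (s U r)=False s=False r=False
s_5={q,r}: (s U r)=True s=False r=True
s_6={}: (s U r)=False s=False r=False
s_7={p,q,r}: (s U r)=True s=False r=True
F((s U r)) holds; first witness at position 0.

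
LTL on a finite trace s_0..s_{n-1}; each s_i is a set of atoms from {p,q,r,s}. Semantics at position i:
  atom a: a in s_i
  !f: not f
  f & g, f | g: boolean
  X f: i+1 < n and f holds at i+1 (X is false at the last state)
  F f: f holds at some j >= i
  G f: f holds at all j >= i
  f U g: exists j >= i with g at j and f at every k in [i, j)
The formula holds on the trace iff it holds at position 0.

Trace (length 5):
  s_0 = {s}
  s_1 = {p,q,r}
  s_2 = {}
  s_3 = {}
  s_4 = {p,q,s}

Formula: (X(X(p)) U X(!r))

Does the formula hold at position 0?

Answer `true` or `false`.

Answer: false

Derivation:
s_0={s}: (X(X(p)) U X(!r))=False X(X(p))=False X(p)=True p=False X(!r)=False !r=True r=False
s_1={p,q,r}: (X(X(p)) U X(!r))=True X(X(p))=False X(p)=False p=True X(!r)=True !r=False r=True
s_2={}: (X(X(p)) U X(!r))=True X(X(p))=True X(p)=False p=False X(!r)=True !r=True r=False
s_3={}: (X(X(p)) U X(!r))=True X(X(p))=False X(p)=True p=False X(!r)=True !r=True r=False
s_4={p,q,s}: (X(X(p)) U X(!r))=False X(X(p))=False X(p)=False p=True X(!r)=False !r=True r=False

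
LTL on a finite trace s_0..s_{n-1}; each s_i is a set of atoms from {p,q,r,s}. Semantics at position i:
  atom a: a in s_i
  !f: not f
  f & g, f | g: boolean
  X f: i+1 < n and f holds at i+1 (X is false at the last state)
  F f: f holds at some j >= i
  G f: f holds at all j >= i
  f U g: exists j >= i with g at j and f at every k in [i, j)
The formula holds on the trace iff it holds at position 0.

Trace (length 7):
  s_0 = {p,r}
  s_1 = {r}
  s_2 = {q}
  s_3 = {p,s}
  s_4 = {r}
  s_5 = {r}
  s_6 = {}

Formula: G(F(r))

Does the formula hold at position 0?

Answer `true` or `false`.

Answer: false

Derivation:
s_0={p,r}: G(F(r))=False F(r)=True r=True
s_1={r}: G(F(r))=False F(r)=True r=True
s_2={q}: G(F(r))=False F(r)=True r=False
s_3={p,s}: G(F(r))=False F(r)=True r=False
s_4={r}: G(F(r))=False F(r)=True r=True
s_5={r}: G(F(r))=False F(r)=True r=True
s_6={}: G(F(r))=False F(r)=False r=False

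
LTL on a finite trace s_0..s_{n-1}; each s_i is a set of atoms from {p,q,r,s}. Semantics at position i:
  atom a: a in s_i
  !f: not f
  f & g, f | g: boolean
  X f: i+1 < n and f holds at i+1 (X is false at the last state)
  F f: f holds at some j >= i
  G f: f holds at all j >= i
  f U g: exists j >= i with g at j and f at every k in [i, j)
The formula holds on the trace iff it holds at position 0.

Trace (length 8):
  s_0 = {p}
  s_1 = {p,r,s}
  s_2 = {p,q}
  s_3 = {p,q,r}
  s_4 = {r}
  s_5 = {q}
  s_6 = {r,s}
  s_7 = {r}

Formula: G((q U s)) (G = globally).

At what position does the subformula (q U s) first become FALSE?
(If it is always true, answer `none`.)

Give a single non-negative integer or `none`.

Answer: 0

Derivation:
s_0={p}: (q U s)=False q=False s=False
s_1={p,r,s}: (q U s)=True q=False s=True
s_2={p,q}: (q U s)=False q=True s=False
s_3={p,q,r}: (q U s)=False q=True s=False
s_4={r}: (q U s)=False q=False s=False
s_5={q}: (q U s)=True q=True s=False
s_6={r,s}: (q U s)=True q=False s=True
s_7={r}: (q U s)=False q=False s=False
G((q U s)) holds globally = False
First violation at position 0.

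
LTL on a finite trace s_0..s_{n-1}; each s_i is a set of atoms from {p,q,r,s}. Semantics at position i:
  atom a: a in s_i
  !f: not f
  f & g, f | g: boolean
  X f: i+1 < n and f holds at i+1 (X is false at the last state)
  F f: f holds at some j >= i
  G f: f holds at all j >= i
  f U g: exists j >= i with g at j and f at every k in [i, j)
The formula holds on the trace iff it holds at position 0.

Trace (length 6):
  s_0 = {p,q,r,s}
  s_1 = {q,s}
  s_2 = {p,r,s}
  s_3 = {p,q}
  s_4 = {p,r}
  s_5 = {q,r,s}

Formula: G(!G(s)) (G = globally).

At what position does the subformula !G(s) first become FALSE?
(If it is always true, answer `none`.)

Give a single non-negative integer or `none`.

s_0={p,q,r,s}: !G(s)=True G(s)=False s=True
s_1={q,s}: !G(s)=True G(s)=False s=True
s_2={p,r,s}: !G(s)=True G(s)=False s=True
s_3={p,q}: !G(s)=True G(s)=False s=False
s_4={p,r}: !G(s)=True G(s)=False s=False
s_5={q,r,s}: !G(s)=False G(s)=True s=True
G(!G(s)) holds globally = False
First violation at position 5.

Answer: 5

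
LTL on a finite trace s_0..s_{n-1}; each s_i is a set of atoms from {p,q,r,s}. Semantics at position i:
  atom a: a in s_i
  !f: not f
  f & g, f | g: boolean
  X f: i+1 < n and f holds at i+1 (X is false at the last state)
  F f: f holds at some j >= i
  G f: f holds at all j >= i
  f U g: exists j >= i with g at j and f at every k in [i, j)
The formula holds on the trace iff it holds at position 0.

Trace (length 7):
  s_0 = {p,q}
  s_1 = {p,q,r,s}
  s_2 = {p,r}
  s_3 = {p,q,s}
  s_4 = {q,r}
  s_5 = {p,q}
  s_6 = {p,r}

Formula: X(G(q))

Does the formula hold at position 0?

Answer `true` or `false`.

s_0={p,q}: X(G(q))=False G(q)=False q=True
s_1={p,q,r,s}: X(G(q))=False G(q)=False q=True
s_2={p,r}: X(G(q))=False G(q)=False q=False
s_3={p,q,s}: X(G(q))=False G(q)=False q=True
s_4={q,r}: X(G(q))=False G(q)=False q=True
s_5={p,q}: X(G(q))=False G(q)=False q=True
s_6={p,r}: X(G(q))=False G(q)=False q=False

Answer: false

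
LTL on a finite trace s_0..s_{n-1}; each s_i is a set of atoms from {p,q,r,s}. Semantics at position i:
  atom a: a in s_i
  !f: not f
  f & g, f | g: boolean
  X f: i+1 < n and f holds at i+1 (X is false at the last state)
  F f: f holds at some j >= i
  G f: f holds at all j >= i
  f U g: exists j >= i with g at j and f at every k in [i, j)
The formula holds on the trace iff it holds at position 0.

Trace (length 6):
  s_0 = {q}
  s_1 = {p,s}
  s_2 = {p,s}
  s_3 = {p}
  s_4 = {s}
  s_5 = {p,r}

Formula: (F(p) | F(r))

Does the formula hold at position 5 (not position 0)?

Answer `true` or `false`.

s_0={q}: (F(p) | F(r))=True F(p)=True p=False F(r)=True r=False
s_1={p,s}: (F(p) | F(r))=True F(p)=True p=True F(r)=True r=False
s_2={p,s}: (F(p) | F(r))=True F(p)=True p=True F(r)=True r=False
s_3={p}: (F(p) | F(r))=True F(p)=True p=True F(r)=True r=False
s_4={s}: (F(p) | F(r))=True F(p)=True p=False F(r)=True r=False
s_5={p,r}: (F(p) | F(r))=True F(p)=True p=True F(r)=True r=True
Evaluating at position 5: result = True

Answer: true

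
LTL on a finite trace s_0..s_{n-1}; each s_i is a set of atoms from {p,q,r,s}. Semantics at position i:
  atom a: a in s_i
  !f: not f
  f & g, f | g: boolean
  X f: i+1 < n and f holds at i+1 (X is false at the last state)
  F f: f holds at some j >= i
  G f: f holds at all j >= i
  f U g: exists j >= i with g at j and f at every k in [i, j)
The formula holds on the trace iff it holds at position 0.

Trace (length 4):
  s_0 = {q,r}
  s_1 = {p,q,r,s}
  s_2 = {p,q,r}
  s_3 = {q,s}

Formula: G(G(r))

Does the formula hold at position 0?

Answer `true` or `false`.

Answer: false

Derivation:
s_0={q,r}: G(G(r))=False G(r)=False r=True
s_1={p,q,r,s}: G(G(r))=False G(r)=False r=True
s_2={p,q,r}: G(G(r))=False G(r)=False r=True
s_3={q,s}: G(G(r))=False G(r)=False r=False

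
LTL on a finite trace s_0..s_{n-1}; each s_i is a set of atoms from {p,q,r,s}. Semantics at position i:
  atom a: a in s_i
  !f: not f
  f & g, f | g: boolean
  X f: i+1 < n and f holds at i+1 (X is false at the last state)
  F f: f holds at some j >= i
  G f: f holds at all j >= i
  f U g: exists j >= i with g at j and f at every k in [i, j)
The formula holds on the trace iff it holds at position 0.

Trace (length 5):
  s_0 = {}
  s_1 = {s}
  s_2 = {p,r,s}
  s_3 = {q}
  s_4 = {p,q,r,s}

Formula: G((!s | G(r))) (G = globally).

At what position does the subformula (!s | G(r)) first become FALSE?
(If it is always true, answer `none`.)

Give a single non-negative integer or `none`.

Answer: 1

Derivation:
s_0={}: (!s | G(r))=True !s=True s=False G(r)=False r=False
s_1={s}: (!s | G(r))=False !s=False s=True G(r)=False r=False
s_2={p,r,s}: (!s | G(r))=False !s=False s=True G(r)=False r=True
s_3={q}: (!s | G(r))=True !s=True s=False G(r)=False r=False
s_4={p,q,r,s}: (!s | G(r))=True !s=False s=True G(r)=True r=True
G((!s | G(r))) holds globally = False
First violation at position 1.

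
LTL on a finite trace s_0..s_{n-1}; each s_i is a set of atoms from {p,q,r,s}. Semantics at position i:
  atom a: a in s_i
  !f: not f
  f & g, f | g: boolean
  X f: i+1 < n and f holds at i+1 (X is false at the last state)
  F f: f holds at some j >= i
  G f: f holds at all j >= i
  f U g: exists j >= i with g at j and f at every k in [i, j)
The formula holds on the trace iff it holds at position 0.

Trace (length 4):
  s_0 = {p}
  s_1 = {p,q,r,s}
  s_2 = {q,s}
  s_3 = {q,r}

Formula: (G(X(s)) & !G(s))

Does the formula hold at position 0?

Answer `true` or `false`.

Answer: false

Derivation:
s_0={p}: (G(X(s)) & !G(s))=False G(X(s))=False X(s)=True s=False !G(s)=True G(s)=False
s_1={p,q,r,s}: (G(X(s)) & !G(s))=False G(X(s))=False X(s)=True s=True !G(s)=True G(s)=False
s_2={q,s}: (G(X(s)) & !G(s))=False G(X(s))=False X(s)=False s=True !G(s)=True G(s)=False
s_3={q,r}: (G(X(s)) & !G(s))=False G(X(s))=False X(s)=False s=False !G(s)=True G(s)=False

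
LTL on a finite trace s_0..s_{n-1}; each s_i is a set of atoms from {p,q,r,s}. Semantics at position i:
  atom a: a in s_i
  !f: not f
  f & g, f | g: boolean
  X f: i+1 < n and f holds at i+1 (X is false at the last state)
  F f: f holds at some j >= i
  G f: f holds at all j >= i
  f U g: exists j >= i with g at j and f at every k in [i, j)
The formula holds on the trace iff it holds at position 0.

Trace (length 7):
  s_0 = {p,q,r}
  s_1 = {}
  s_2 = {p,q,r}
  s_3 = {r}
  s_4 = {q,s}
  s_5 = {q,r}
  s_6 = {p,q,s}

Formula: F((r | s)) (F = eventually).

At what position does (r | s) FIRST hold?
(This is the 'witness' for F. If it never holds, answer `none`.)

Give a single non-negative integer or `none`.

Answer: 0

Derivation:
s_0={p,q,r}: (r | s)=True r=True s=False
s_1={}: (r | s)=False r=False s=False
s_2={p,q,r}: (r | s)=True r=True s=False
s_3={r}: (r | s)=True r=True s=False
s_4={q,s}: (r | s)=True r=False s=True
s_5={q,r}: (r | s)=True r=True s=False
s_6={p,q,s}: (r | s)=True r=False s=True
F((r | s)) holds; first witness at position 0.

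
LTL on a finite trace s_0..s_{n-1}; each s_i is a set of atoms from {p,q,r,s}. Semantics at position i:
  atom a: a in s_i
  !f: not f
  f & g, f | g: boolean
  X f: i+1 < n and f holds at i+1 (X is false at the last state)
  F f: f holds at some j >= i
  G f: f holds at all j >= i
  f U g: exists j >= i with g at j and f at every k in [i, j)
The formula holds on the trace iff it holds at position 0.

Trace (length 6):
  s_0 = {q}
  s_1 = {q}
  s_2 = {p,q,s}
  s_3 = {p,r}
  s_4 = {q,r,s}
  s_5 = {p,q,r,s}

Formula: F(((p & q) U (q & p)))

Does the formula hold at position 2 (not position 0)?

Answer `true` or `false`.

Answer: true

Derivation:
s_0={q}: F(((p & q) U (q & p)))=True ((p & q) U (q & p))=False (p & q)=False p=False q=True (q & p)=False
s_1={q}: F(((p & q) U (q & p)))=True ((p & q) U (q & p))=False (p & q)=False p=False q=True (q & p)=False
s_2={p,q,s}: F(((p & q) U (q & p)))=True ((p & q) U (q & p))=True (p & q)=True p=True q=True (q & p)=True
s_3={p,r}: F(((p & q) U (q & p)))=True ((p & q) U (q & p))=False (p & q)=False p=True q=False (q & p)=False
s_4={q,r,s}: F(((p & q) U (q & p)))=True ((p & q) U (q & p))=False (p & q)=False p=False q=True (q & p)=False
s_5={p,q,r,s}: F(((p & q) U (q & p)))=True ((p & q) U (q & p))=True (p & q)=True p=True q=True (q & p)=True
Evaluating at position 2: result = True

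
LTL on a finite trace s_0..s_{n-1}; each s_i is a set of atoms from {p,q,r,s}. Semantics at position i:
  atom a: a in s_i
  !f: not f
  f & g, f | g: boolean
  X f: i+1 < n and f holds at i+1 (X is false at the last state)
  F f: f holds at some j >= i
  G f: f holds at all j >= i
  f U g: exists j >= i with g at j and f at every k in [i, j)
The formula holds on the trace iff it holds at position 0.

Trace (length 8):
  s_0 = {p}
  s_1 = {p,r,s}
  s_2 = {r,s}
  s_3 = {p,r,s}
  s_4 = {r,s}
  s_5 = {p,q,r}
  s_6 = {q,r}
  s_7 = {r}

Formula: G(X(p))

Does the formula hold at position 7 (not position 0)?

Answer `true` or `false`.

s_0={p}: G(X(p))=False X(p)=True p=True
s_1={p,r,s}: G(X(p))=False X(p)=False p=True
s_2={r,s}: G(X(p))=False X(p)=True p=False
s_3={p,r,s}: G(X(p))=False X(p)=False p=True
s_4={r,s}: G(X(p))=False X(p)=True p=False
s_5={p,q,r}: G(X(p))=False X(p)=False p=True
s_6={q,r}: G(X(p))=False X(p)=False p=False
s_7={r}: G(X(p))=False X(p)=False p=False
Evaluating at position 7: result = False

Answer: false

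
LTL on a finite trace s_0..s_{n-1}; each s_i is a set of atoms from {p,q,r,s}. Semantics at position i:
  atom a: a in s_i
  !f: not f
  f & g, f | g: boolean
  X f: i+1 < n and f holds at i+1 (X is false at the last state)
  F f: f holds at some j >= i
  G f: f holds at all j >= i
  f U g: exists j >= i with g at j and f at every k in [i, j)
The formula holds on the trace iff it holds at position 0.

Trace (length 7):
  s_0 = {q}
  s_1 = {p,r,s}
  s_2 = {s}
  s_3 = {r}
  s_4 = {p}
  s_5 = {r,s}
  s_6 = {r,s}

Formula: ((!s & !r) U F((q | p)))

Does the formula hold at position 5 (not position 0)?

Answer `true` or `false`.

Answer: false

Derivation:
s_0={q}: ((!s & !r) U F((q | p)))=True (!s & !r)=True !s=True s=False !r=True r=False F((q | p))=True (q | p)=True q=True p=False
s_1={p,r,s}: ((!s & !r) U F((q | p)))=True (!s & !r)=False !s=False s=True !r=False r=True F((q | p))=True (q | p)=True q=False p=True
s_2={s}: ((!s & !r) U F((q | p)))=True (!s & !r)=False !s=False s=True !r=True r=False F((q | p))=True (q | p)=False q=False p=False
s_3={r}: ((!s & !r) U F((q | p)))=True (!s & !r)=False !s=True s=False !r=False r=True F((q | p))=True (q | p)=False q=False p=False
s_4={p}: ((!s & !r) U F((q | p)))=True (!s & !r)=True !s=True s=False !r=True r=False F((q | p))=True (q | p)=True q=False p=True
s_5={r,s}: ((!s & !r) U F((q | p)))=False (!s & !r)=False !s=False s=True !r=False r=True F((q | p))=False (q | p)=False q=False p=False
s_6={r,s}: ((!s & !r) U F((q | p)))=False (!s & !r)=False !s=False s=True !r=False r=True F((q | p))=False (q | p)=False q=False p=False
Evaluating at position 5: result = False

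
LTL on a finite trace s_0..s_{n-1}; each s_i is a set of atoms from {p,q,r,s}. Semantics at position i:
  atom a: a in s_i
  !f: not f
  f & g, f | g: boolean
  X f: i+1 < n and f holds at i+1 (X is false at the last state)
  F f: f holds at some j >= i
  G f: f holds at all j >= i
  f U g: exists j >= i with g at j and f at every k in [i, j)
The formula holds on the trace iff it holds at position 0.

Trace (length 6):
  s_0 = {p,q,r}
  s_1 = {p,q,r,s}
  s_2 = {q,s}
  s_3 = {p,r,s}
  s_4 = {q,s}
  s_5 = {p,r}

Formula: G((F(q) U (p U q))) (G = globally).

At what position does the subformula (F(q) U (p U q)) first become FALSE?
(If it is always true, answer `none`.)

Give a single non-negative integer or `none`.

s_0={p,q,r}: (F(q) U (p U q))=True F(q)=True q=True (p U q)=True p=True
s_1={p,q,r,s}: (F(q) U (p U q))=True F(q)=True q=True (p U q)=True p=True
s_2={q,s}: (F(q) U (p U q))=True F(q)=True q=True (p U q)=True p=False
s_3={p,r,s}: (F(q) U (p U q))=True F(q)=True q=False (p U q)=True p=True
s_4={q,s}: (F(q) U (p U q))=True F(q)=True q=True (p U q)=True p=False
s_5={p,r}: (F(q) U (p U q))=False F(q)=False q=False (p U q)=False p=True
G((F(q) U (p U q))) holds globally = False
First violation at position 5.

Answer: 5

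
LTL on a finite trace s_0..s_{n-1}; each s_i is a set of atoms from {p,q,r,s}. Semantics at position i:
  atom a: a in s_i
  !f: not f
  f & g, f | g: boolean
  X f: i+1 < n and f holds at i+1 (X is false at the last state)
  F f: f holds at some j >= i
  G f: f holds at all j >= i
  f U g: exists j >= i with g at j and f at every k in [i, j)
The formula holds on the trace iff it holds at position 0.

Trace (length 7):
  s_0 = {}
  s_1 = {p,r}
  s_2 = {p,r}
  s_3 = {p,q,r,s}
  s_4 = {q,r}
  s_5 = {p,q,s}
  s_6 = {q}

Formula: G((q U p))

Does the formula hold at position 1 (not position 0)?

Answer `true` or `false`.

s_0={}: G((q U p))=False (q U p)=False q=False p=False
s_1={p,r}: G((q U p))=False (q U p)=True q=False p=True
s_2={p,r}: G((q U p))=False (q U p)=True q=False p=True
s_3={p,q,r,s}: G((q U p))=False (q U p)=True q=True p=True
s_4={q,r}: G((q U p))=False (q U p)=True q=True p=False
s_5={p,q,s}: G((q U p))=False (q U p)=True q=True p=True
s_6={q}: G((q U p))=False (q U p)=False q=True p=False
Evaluating at position 1: result = False

Answer: false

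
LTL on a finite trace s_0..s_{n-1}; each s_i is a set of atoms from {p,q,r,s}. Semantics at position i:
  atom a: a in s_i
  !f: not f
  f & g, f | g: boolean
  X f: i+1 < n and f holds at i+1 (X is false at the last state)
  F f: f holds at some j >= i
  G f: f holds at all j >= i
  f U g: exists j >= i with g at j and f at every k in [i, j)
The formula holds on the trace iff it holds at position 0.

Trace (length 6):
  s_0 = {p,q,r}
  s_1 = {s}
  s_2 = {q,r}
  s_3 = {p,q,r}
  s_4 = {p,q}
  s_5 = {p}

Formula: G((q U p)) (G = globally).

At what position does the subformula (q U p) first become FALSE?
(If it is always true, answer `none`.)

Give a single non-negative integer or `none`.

Answer: 1

Derivation:
s_0={p,q,r}: (q U p)=True q=True p=True
s_1={s}: (q U p)=False q=False p=False
s_2={q,r}: (q U p)=True q=True p=False
s_3={p,q,r}: (q U p)=True q=True p=True
s_4={p,q}: (q U p)=True q=True p=True
s_5={p}: (q U p)=True q=False p=True
G((q U p)) holds globally = False
First violation at position 1.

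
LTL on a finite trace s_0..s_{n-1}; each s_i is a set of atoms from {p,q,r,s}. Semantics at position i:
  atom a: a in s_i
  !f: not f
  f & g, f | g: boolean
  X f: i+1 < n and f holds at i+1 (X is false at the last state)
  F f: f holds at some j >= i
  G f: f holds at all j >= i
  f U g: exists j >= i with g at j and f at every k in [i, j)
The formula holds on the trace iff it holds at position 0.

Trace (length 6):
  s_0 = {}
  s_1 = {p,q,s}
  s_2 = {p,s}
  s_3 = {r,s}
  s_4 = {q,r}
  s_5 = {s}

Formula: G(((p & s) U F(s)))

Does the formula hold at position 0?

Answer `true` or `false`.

Answer: true

Derivation:
s_0={}: G(((p & s) U F(s)))=True ((p & s) U F(s))=True (p & s)=False p=False s=False F(s)=True
s_1={p,q,s}: G(((p & s) U F(s)))=True ((p & s) U F(s))=True (p & s)=True p=True s=True F(s)=True
s_2={p,s}: G(((p & s) U F(s)))=True ((p & s) U F(s))=True (p & s)=True p=True s=True F(s)=True
s_3={r,s}: G(((p & s) U F(s)))=True ((p & s) U F(s))=True (p & s)=False p=False s=True F(s)=True
s_4={q,r}: G(((p & s) U F(s)))=True ((p & s) U F(s))=True (p & s)=False p=False s=False F(s)=True
s_5={s}: G(((p & s) U F(s)))=True ((p & s) U F(s))=True (p & s)=False p=False s=True F(s)=True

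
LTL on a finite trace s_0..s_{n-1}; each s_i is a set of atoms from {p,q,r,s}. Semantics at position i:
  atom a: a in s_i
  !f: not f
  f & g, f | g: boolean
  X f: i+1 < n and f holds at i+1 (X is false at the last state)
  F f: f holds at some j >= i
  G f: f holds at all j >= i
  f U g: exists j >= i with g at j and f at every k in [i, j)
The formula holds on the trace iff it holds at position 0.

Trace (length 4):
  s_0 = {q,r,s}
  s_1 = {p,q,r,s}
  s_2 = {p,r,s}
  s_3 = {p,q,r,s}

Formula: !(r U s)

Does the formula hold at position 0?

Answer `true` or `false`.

Answer: false

Derivation:
s_0={q,r,s}: !(r U s)=False (r U s)=True r=True s=True
s_1={p,q,r,s}: !(r U s)=False (r U s)=True r=True s=True
s_2={p,r,s}: !(r U s)=False (r U s)=True r=True s=True
s_3={p,q,r,s}: !(r U s)=False (r U s)=True r=True s=True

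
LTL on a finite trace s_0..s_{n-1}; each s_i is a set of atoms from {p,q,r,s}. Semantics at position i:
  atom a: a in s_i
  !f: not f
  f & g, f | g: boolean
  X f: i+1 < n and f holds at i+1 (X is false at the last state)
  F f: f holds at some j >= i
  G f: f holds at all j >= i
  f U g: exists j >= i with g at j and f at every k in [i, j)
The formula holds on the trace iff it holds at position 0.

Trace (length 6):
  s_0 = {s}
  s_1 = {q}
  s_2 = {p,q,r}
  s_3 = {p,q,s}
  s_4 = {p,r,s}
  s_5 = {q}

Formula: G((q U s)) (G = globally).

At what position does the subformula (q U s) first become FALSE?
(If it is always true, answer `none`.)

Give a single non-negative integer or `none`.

Answer: 5

Derivation:
s_0={s}: (q U s)=True q=False s=True
s_1={q}: (q U s)=True q=True s=False
s_2={p,q,r}: (q U s)=True q=True s=False
s_3={p,q,s}: (q U s)=True q=True s=True
s_4={p,r,s}: (q U s)=True q=False s=True
s_5={q}: (q U s)=False q=True s=False
G((q U s)) holds globally = False
First violation at position 5.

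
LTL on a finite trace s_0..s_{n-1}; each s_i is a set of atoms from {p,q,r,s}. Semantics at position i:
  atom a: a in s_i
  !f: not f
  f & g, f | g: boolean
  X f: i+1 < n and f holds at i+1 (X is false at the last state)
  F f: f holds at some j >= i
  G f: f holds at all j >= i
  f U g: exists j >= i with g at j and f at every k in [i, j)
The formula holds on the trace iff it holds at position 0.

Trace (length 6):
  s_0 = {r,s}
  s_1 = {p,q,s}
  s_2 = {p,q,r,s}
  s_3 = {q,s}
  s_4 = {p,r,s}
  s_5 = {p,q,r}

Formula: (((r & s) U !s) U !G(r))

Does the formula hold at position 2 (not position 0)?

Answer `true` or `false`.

Answer: true

Derivation:
s_0={r,s}: (((r & s) U !s) U !G(r))=True ((r & s) U !s)=False (r & s)=True r=True s=True !s=False !G(r)=True G(r)=False
s_1={p,q,s}: (((r & s) U !s) U !G(r))=True ((r & s) U !s)=False (r & s)=False r=False s=True !s=False !G(r)=True G(r)=False
s_2={p,q,r,s}: (((r & s) U !s) U !G(r))=True ((r & s) U !s)=False (r & s)=True r=True s=True !s=False !G(r)=True G(r)=False
s_3={q,s}: (((r & s) U !s) U !G(r))=True ((r & s) U !s)=False (r & s)=False r=False s=True !s=False !G(r)=True G(r)=False
s_4={p,r,s}: (((r & s) U !s) U !G(r))=False ((r & s) U !s)=True (r & s)=True r=True s=True !s=False !G(r)=False G(r)=True
s_5={p,q,r}: (((r & s) U !s) U !G(r))=False ((r & s) U !s)=True (r & s)=False r=True s=False !s=True !G(r)=False G(r)=True
Evaluating at position 2: result = True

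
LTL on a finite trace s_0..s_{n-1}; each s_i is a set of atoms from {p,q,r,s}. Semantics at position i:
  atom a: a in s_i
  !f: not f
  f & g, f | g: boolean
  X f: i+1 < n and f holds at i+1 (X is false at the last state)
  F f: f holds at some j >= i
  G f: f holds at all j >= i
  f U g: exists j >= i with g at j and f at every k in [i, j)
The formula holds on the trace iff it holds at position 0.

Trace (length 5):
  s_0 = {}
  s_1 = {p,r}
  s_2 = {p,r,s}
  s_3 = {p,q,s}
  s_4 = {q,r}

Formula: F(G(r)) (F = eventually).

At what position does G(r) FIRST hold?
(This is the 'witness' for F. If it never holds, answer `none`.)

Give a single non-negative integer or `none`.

Answer: 4

Derivation:
s_0={}: G(r)=False r=False
s_1={p,r}: G(r)=False r=True
s_2={p,r,s}: G(r)=False r=True
s_3={p,q,s}: G(r)=False r=False
s_4={q,r}: G(r)=True r=True
F(G(r)) holds; first witness at position 4.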